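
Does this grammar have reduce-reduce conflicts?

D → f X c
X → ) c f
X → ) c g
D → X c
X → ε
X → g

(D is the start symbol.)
Augment with D' → D and build the canonical LR(0) collection (I0 = CLOSURE({[D' → . D]}), then GOTO on every symbol after a dot until no new states appear). It has 12 states:
  I0: { [D → . X c], [D → . f X c], [D' → . D], [X → . ) c f], [X → . ) c g], [X → . g], [X → .] }  — shift, reduce
  I1: { [X → ) . c f], [X → ) . c g] }  — shift
  I2: { [D' → D .] }  — accept
  I3: { [D → X . c] }  — shift
  I4: { [D → f . X c], [X → . ) c f], [X → . ) c g], [X → . g], [X → .] }  — shift, reduce
  I5: { [X → g .] }  — reduce
  I6: { [D → f X . c] }  — shift
  I7: { [D → f X c .] }  — reduce
  I8: { [D → X c .] }  — reduce
  I9: { [X → ) c . f], [X → ) c . g] }  — shift
  I10: { [X → ) c f .] }  — reduce
  I11: { [X → ) c g .] }  — reduce

No state contains more than one complete item.

Answer: No reduce-reduce conflicts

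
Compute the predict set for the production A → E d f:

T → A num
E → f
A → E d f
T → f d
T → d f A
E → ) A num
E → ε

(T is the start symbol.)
{ ')', 'd', 'f' }

PREDICT(A → E d f) = (FIRST(RHS) \ {ε}) ∪ (FOLLOW(A) if ε ∈ FIRST(RHS), i.e. RHS ⇒* ε)
FIRST(E) = { ')', 'f', ε }
FIRST(E d f) = { ')', 'd', 'f' }
ε ∉ FIRST(E d f), so FOLLOW(A) is not added.
PREDICT(A → E d f) = { ')', 'd', 'f' }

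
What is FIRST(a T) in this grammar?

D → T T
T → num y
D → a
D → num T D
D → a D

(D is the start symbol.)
To compute FIRST(a T), process the symbols left to right:
Symbol a is a terminal. Add 'a' and stop.
FIRST(a T) = { 'a' }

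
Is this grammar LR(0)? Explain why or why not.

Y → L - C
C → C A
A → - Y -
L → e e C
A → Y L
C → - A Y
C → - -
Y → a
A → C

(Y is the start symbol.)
A grammar is LR(0) if no state in the canonical LR(0) collection has:
  - both a shift item (dot before a terminal) and a complete item (shift-reduce conflict), or
  - two or more complete items (reduce-reduce conflict; the accept item [Y' → Y .] counts as a complete item here).

Augment with Y' → Y and build the canonical LR(0) collection (I0 = CLOSURE({[Y' → . Y]}), then GOTO on every symbol after a dot until no new states appear). It has 20 states:
  I0: { [L → . e e C], [Y → . L - C], [Y → . a], [Y' → . Y] }  — shift
  I1: { [Y → L . - C] }  — shift
  I2: { [Y' → Y .] }  — accept
  I3: { [Y → a .] }  — reduce
  I4: { [L → e . e C] }  — shift
  I5: { [C → . - -], [C → . - A Y], [C → . C A], [L → e e . C] }  — shift
  I6: { [A → . - Y -], [A → . C], [A → . Y L], [C → - . -], [C → - . A Y], [C → . - -], [C → . - A Y], [C → . C A], [L → . e e C], [Y → . L - C], [Y → . a] }  — shift
  I7: { [A → . - Y -], [A → . C], [A → . Y L], [C → . - -], [C → . - A Y], [C → . C A], [C → C . A], [L → . e e C], [L → e e C .], [Y → . L - C], [Y → . a] }  — shift, reduce
  I8: { [A → - . Y -], [A → . - Y -], [A → . C], [A → . Y L], [C → - . -], [C → - . A Y], [C → . - -], [C → . - A Y], [C → . C A], [L → . e e C], [Y → . L - C], [Y → . a] }  — shift
  I9: { [C → C A .] }  — reduce
  I10: { [A → . - Y -], [A → . C], [A → . Y L], [A → C .], [C → . - -], [C → . - A Y], [C → . C A], [C → C . A], [L → . e e C], [Y → . L - C], [Y → . a] }  — shift, reduce
  I11: { [A → Y . L], [L → . e e C] }  — shift
  I12: { [A → Y L .] }  — reduce
  I13: { [A → - . Y -], [A → . - Y -], [A → . C], [A → . Y L], [C → - - .], [C → - . -], [C → - . A Y], [C → . - -], [C → . - A Y], [C → . C A], [L → . e e C], [Y → . L - C], [Y → . a] }  — shift, reduce
  I14: { [C → - A . Y], [L → . e e C], [Y → . L - C], [Y → . a] }  — shift
  I15: { [A → - Y . -], [A → Y . L], [L → . e e C] }  — shift
  I16: { [A → - Y - .] }  — reduce
  I17: { [C → - A Y .] }  — reduce
  I18: { [C → . - -], [C → . - A Y], [C → . C A], [Y → L - . C] }  — shift
  I19: { [A → . - Y -], [A → . C], [A → . Y L], [C → . - -], [C → . - A Y], [C → . C A], [C → C . A], [L → . e e C], [Y → . L - C], [Y → . a], [Y → L - C .] }  — shift, reduce

Conflict in state I7:
  Shift-reduce conflict between [L → e e C .] and [A → . - Y -]
So the grammar is NOT LR(0).

Answer: No. Shift-reduce conflict between [L → e e C .] and [A → . - Y -]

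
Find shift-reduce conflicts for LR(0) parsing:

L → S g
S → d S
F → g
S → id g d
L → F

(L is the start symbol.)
No shift-reduce conflicts

A shift-reduce conflict occurs when an LR(0) state has both:
  - a complete (reduce) item [A → α .] (dot at the end), and
  - a shift item [B → β . c γ] (dot before a terminal).

Augment with L' → L and build the canonical LR(0) collection (I0 = CLOSURE({[L' → . L]}), then GOTO on every symbol after a dot until no new states appear). It has 11 states:
  I0: { [F → . g], [L → . F], [L → . S g], [L' → . L], [S → . d S], [S → . id g d] }  — shift
  I1: { [L → F .] }  — reduce
  I2: { [L' → L .] }  — accept
  I3: { [L → S . g] }  — shift
  I4: { [S → . d S], [S → . id g d], [S → d . S] }  — shift
  I5: { [F → g .] }  — reduce
  I6: { [S → id . g d] }  — shift
  I7: { [S → id g . d] }  — shift
  I8: { [S → id g d .] }  — reduce
  I9: { [S → d S .] }  — reduce
  I10: { [L → S g .] }  — reduce

No state contains both a complete item and a shift item.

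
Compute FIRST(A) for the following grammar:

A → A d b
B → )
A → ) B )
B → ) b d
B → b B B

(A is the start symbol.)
{ ')' }

From A → A d b:
  - A is the symbol being defined: contributes nothing new
    A is not nullable, so stop
From A → ) B ):
  - ')' is a terminal: add ')' and stop

Collecting: FIRST(A) = { ')' }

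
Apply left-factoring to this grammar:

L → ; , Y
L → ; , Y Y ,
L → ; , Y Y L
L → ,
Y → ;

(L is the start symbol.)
Left-factoring transforms A → αβ₁ | αβ₂ into A → αA' and A' → β₁ | β₂
(α is the longest common prefix among the alternatives). Repeat until
no nonterminal has two alternatives with a common prefix.

Round 1: L has alternatives sharing prefix '; , Y'. Introduce L': L → ; , Y L'
  Add: L' → ε
  Add: L' → Y ,
  Add: L' → Y L

Round 2: L' has alternatives sharing prefix 'Y'. Introduce L'': L' → Y L''
  Add: L'' → ,
  Add: L'' → L

No remaining common prefixes — done.

Resulting grammar:
L → ; , Y L'
L' → ε
L' → Y L''
L'' → ,
L'' → L
L → ,
Y → ;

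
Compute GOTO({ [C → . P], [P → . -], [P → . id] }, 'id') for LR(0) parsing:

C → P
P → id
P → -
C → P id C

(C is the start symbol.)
GOTO(I, 'id') = CLOSURE({ [A → αX.β] : [A → α.Xβ] ∈ I, X = 'id' })

Items with dot before 'id', with the dot advanced:
  [P → . id] → [P → id .]
Closure adds nothing (no advanced item has the dot before a non-terminal).

GOTO = { [P → id .] }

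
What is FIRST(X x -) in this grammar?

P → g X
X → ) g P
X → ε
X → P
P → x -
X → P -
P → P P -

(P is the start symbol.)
{ ')', 'g', 'x' }

FIRST sets of the non-terminals involved (from the grammar, by fixed-point iteration):
  FIRST(X) = { ')', 'g', 'x', ε }

To compute FIRST(X x -), process the symbols left to right:
Symbol X is a non-terminal. Add FIRST(X) \ {ε} = { ')', 'g', 'x' }
X is nullable (ε ∈ FIRST(X)), continue to the next symbol.
Symbol x is a terminal. Add 'x' and stop.
FIRST(X x -) = { ')', 'g', 'x' }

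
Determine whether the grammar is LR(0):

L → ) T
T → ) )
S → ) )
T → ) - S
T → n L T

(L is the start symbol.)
A grammar is LR(0) if no state in the canonical LR(0) collection has:
  - both a shift item (dot before a terminal) and a complete item (shift-reduce conflict), or
  - two or more complete items (reduce-reduce conflict; the accept item [L' → L .] counts as a complete item here).

Augment with L' → L and build the canonical LR(0) collection (I0 = CLOSURE({[L' → . L]}), then GOTO on every symbol after a dot until no new states appear). It has 13 states:
  I0: { [L → . ) T], [L' → . L] }  — shift
  I1: { [L → ) . T], [T → . ) )], [T → . ) - S], [T → . n L T] }  — shift
  I2: { [L' → L .] }  — accept
  I3: { [T → ) . )], [T → ) . - S] }  — shift
  I4: { [L → ) T .] }  — reduce
  I5: { [L → . ) T], [T → n . L T] }  — shift
  I6: { [T → . ) )], [T → . ) - S], [T → . n L T], [T → n L . T] }  — shift
  I7: { [T → n L T .] }  — reduce
  I8: { [T → ) ) .] }  — reduce
  I9: { [S → . ) )], [T → ) - . S] }  — shift
  I10: { [S → ) . )] }  — shift
  I11: { [T → ) - S .] }  — reduce
  I12: { [S → ) ) .] }  — reduce

Every state is either a pure shift/goto state or contains exactly one complete item and nothing to shift — no conflicts. The grammar is LR(0).

Answer: Yes, the grammar is LR(0)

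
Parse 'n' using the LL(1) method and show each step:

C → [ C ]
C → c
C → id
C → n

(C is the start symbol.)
LL(1) parsing maintains a stack (initially the start symbol over $) and the input. At each step: if the stack top is a terminal, match it against the current input token; if it is a non-terminal N, replace it with the RHS of M[N, lookahead] (the unique production whose predict set contains the lookahead).

Stack is shown with the top on the left.

Stack  Input  Action
--------------------
C $    n $    output C → n
n $    n $    match 'n'
$      $      accept

The string is accepted.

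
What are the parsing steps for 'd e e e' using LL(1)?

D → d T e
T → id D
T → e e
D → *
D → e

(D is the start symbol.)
Stack is shown with the top on the left.

Stack    Input      Action
--------------------------
D $      d e e e $  output D → d T e
d T e $  d e e e $  match 'd'
T e $    e e e $    output T → e e
e e e $  e e e $    match 'e'
e e $    e e $      match 'e'
e $      e $        match 'e'
$        $          accept

The string is accepted.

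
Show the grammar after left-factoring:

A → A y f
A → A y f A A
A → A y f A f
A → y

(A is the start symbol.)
Left-factoring transforms A → αβ₁ | αβ₂ into A → αA' and A' → β₁ | β₂
(α is the longest common prefix among the alternatives). Repeat until
no nonterminal has two alternatives with a common prefix.

Round 1: A has alternatives sharing prefix 'A y f'. Introduce A': A → A y f A'
  Add: A' → ε
  Add: A' → A A
  Add: A' → A f

Round 2: A' has alternatives sharing prefix 'A'. Introduce A'': A' → A A''
  Add: A'' → A
  Add: A'' → f

No remaining common prefixes — done.

Resulting grammar:
A → A y f A'
A' → ε
A' → A A''
A'' → A
A'' → f
A → y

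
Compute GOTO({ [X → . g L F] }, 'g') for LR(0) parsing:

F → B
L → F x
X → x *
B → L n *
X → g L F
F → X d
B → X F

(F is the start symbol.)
{ [B → . L n *], [B → . X F], [F → . B], [F → . X d], [L → . F x], [X → . g L F], [X → . x *], [X → g . L F] }

GOTO(I, 'g') = CLOSURE({ [A → αX.β] : [A → α.Xβ] ∈ I, X = 'g' })

Items with dot before 'g', with the dot advanced:
  [X → . g L F] → [X → g . L F]
Closure of the advanced items:
  [X → g . L F] has the dot before L: add [L → . F x]
  [L → . F x] has the dot before F: add [F → . B], [F → . X d]
  [F → . B] has the dot before B: add [B → . L n *], [B → . X F]
  [F → . X d] has the dot before X: add [X → . x *], [X → . g L F]

GOTO = { [B → . L n *], [B → . X F], [F → . B], [F → . X d], [L → . F x], [X → . g L F], [X → . x *], [X → g . L F] }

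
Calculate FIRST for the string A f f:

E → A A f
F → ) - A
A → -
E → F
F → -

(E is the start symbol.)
FIRST sets of the non-terminals involved (from the grammar, by fixed-point iteration):
  FIRST(A) = { '-' }

To compute FIRST(A f f), process the symbols left to right:
Symbol A is a non-terminal. Add FIRST(A) \ {ε} = { '-' }
A is not nullable (ε ∉ FIRST(A)), so stop here.
FIRST(A f f) = { '-' }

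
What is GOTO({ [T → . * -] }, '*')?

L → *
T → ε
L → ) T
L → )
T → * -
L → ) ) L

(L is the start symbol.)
GOTO(I, '*') = CLOSURE({ [A → αX.β] : [A → α.Xβ] ∈ I, X = '*' })

Items with dot before '*', with the dot advanced:
  [T → . * -] → [T → * . -]
Closure adds nothing (no advanced item has the dot before a non-terminal).

GOTO = { [T → * . -] }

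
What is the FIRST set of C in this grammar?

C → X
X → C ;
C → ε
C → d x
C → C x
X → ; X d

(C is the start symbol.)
{ ';', 'd', 'x', ε }

To compute FIRST(C), examine every production with C on the left-hand side, reading each right-hand side left to right until a non-nullable symbol is reached.

FIRST sets of the other non-terminals involved (by the same procedure, iterated to a fixed point):
  FIRST(X) = { ';', 'd', 'x' }

From C → X:
  - X is a non-terminal: add FIRST(X) \ {ε} = { ';', 'd', 'x' }
    X is not nullable, so stop
From C → ε:
  - ε-production, so ε ∈ FIRST(C)
From C → d x:
  - d is a terminal: add 'd' and stop
From C → C x:
  - C is the symbol being defined: contributes nothing new
    C is nullable, so continue to the next symbol
  - x is a terminal: add 'x' and stop

Collecting: FIRST(C) = { ';', 'd', 'x', ε }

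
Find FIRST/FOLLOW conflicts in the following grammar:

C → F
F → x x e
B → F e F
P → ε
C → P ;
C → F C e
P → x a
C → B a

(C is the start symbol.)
Nullable non-terminals: P.

P: nullable alternative(s) P → ε; FOLLOW(P) = { ';' }
  P → ε: FIRST \ {ε} = { } — this is the only nullable alternative, skip
  P → x a: FIRST \ {ε} = { 'x' } — disjoint from FOLLOW(P)

B, C, F have no nullable alternative, so no FIRST/FOLLOW check is needed there.

No FIRST/FOLLOW conflicts found.

Answer: No FIRST/FOLLOW conflicts.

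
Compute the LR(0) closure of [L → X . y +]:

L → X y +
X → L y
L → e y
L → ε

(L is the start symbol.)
{ [L → X . y +] }

To compute CLOSURE, for each item [A → α.Bβ] where B is a non-terminal, add [B → .γ] for all productions B → γ; repeat for the newly added items until nothing changes.

Start with: [L → X . y +]
The dot precedes the terminal y, so nothing is added.

CLOSURE = { [L → X . y +] }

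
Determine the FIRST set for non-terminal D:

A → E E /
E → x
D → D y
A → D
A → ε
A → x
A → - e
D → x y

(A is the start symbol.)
To compute FIRST(D), examine every production with D on the left-hand side, reading each right-hand side left to right until a non-nullable symbol is reached.

From D → D y:
  - D is the symbol being defined: contributes nothing new
    D is not nullable, so stop
From D → x y:
  - x is a terminal: add 'x' and stop

Collecting: FIRST(D) = { 'x' }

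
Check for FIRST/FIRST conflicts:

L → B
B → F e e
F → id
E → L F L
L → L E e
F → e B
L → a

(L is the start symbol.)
Yes. L → B / L → L E e on { 'e', 'id' }; L → L E e / L → a on { 'a' }

FIRST sets of the non-terminals at (or reachable through a nullable prefix from) the front of some alternative:
  FIRST(B) = { 'e', 'id' }
  FIRST(L) = { 'a', 'e', 'id' }

Productions for L:
  L → B: FIRST = { 'e', 'id' }
  L → L E e: FIRST = { 'a', 'e', 'id' }
  L → a: FIRST = { 'a' }
Productions for F:
  F → id: FIRST = { 'id' }
  F → e B: FIRST = { 'e' }
B, E have only one production, so no FIRST/FIRST conflict is possible there.

Conflict for L: L → B and L → L E e
  Overlap: { 'e', 'id' }
Conflict for L: L → L E e and L → a
  Overlap: { 'a' }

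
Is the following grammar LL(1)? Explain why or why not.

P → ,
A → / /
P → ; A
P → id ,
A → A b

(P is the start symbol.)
Relevant sets:
  FIRST(A) = { '/' }

For P:
  PREDICT(P → ',') = { ',' }
  PREDICT(P → ';' A) = { ';' }
  PREDICT(P → id ',') = { 'id' }
For A:
  PREDICT(A → '/' '/') = { '/' }
  PREDICT(A → A b) = { '/' }

Conflict found: Predict set conflict for A: { '/' }
The grammar is NOT LL(1).

Answer: No. Predict set conflict for A: { '/' }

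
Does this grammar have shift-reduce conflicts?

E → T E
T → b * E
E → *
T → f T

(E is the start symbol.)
No shift-reduce conflicts

Augment with E' → E and build the canonical LR(0) collection (I0 = CLOSURE({[E' → . E]}), then GOTO on every symbol after a dot until no new states appear). It has 10 states:
  I0: { [E → . *], [E → . T E], [E' → . E], [T → . b * E], [T → . f T] }  — shift
  I1: { [E → * .] }  — reduce
  I2: { [E' → E .] }  — accept
  I3: { [E → . *], [E → . T E], [E → T . E], [T → . b * E], [T → . f T] }  — shift
  I4: { [T → b . * E] }  — shift
  I5: { [T → . b * E], [T → . f T], [T → f . T] }  — shift
  I6: { [T → f T .] }  — reduce
  I7: { [E → . *], [E → . T E], [T → . b * E], [T → . f T], [T → b * . E] }  — shift
  I8: { [T → b * E .] }  — reduce
  I9: { [E → T E .] }  — reduce

No state contains both a complete item and a shift item.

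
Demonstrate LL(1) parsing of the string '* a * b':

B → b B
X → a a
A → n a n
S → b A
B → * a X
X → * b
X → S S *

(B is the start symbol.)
LL(1) parsing maintains a stack (initially the start symbol over $) and the input. At each step: if the stack top is a terminal, match it against the current input token; if it is a non-terminal N, replace it with the RHS of M[N, lookahead] (the unique production whose predict set contains the lookahead).

Stack is shown with the top on the left.

Stack    Input      Action
--------------------------
B $      * a * b $  output B → * a X
* a X $  * a * b $  match '*'
a X $    a * b $    match 'a'
X $      * b $      output X → * b
* b $    * b $      match '*'
b $      b $        match 'b'
$        $          accept

The string is accepted.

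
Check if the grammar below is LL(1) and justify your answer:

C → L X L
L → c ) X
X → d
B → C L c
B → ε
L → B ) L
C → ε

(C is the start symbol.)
Relevant sets:
  FIRST(L) = { ')', 'c' }
  FIRST(B) = { ')', 'c', ε }
  FIRST(C) = { ')', 'c', ε }
  FOLLOW(C) = { $, ')', 'c' }
  FOLLOW(B) = { ')' }

For C:
  PREDICT(C → L X L) = { ')', 'c' }
  PREDICT(C → ε) = { $, ')', 'c' }
For L:
  PREDICT(L → c ')' X) = { 'c' }
  PREDICT(L → B ')' L) = { ')', 'c' }
For B:
  PREDICT(B → C L c) = { ')', 'c' }
  PREDICT(B → ε) = { ')' }
X has a single production, so nothing to check there.

Conflict found: Predict set conflict for C: { ')', 'c' }
The grammar is NOT LL(1).

Answer: No. Predict set conflict for C: { ')', 'c' }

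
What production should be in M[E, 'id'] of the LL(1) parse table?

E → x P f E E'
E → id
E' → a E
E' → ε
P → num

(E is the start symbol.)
To find M[E, 'id'], we find productions for E where 'id' is in the predict set (PREDICT(N → α) = (FIRST(α) \ {ε}) ∪ (FOLLOW(N) if α ⇒* ε)).

E → x P f E E': PREDICT = { 'x' }
E → id: PREDICT = { 'id' }
  'id' is in predict set, so this production goes in M[E, 'id']

M[E, 'id'] = E → id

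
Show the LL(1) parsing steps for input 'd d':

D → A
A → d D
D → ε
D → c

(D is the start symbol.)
Stack is shown with the top on the left.

Stack  Input  Action
--------------------
D $    d d $  output D → A
A $    d d $  output A → d D
d D $  d d $  match 'd'
D $    d $    output D → A
A $    d $    output A → d D
d D $  d $    match 'd'
D $    $      output D → ε
$      $      accept

The string is accepted.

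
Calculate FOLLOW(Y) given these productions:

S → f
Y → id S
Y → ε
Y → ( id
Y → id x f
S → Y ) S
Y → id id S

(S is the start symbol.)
To compute FOLLOW(Y), find every occurrence of Y on a right-hand side N → α Y β: add FIRST(β) \ {ε}, and if β is empty or nullable also add FOLLOW(N). Iterate to a fixed point.

In S → Y ) S: Y is followed by ')' S, add FIRST(')' S) \ {ε} = { ')' }

Taking the union: FOLLOW(Y) = { ')' }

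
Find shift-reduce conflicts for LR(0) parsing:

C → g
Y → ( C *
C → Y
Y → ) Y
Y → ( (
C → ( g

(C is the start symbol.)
Yes — I8: [Y → ( ( .] vs [C → . ( g]

Augment with C' → C and build the canonical LR(0) collection (I0 = CLOSURE({[C' → . C]}), then GOTO on every symbol after a dot until no new states appear). It has 12 states:
  I0: { [C → . ( g], [C → . Y], [C → . g], [C' → . C], [Y → . ( (], [Y → . ( C *], [Y → . ) Y] }  — shift
  I1: { [C → ( . g], [C → . ( g], [C → . Y], [C → . g], [Y → ( . (], [Y → ( . C *], [Y → . ( (], [Y → . ( C *], [Y → . ) Y] }  — shift
  I2: { [Y → ) . Y], [Y → . ( (], [Y → . ( C *], [Y → . ) Y] }  — shift
  I3: { [C' → C .] }  — accept
  I4: { [C → Y .] }  — reduce
  I5: { [C → g .] }  — reduce
  I6: { [C → . ( g], [C → . Y], [C → . g], [Y → ( . (], [Y → ( . C *], [Y → . ( (], [Y → . ( C *], [Y → . ) Y] }  — shift
  I7: { [Y → ) Y .] }  — reduce
  I8: { [C → ( . g], [C → . ( g], [C → . Y], [C → . g], [Y → ( ( .], [Y → ( . (], [Y → ( . C *], [Y → . ( (], [Y → . ( C *], [Y → . ) Y] }  — shift, reduce
  I9: { [Y → ( C . *] }  — shift
  I10: { [Y → ( C * .] }  — reduce
  I11: { [C → ( g .], [C → g .] }  — 2 reduces

I8 contains reduce item [Y → ( ( .] and shift items [C → . ( g], [C → ( . g], [C → . g], [Y → . ( (], [Y → ( . (], [Y → . ( C *], [Y → . ) Y] — shift-reduce conflict.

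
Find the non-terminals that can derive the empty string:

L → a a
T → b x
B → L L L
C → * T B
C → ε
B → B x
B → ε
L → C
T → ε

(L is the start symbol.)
ε-productions: C → ε, B → ε, T → ε
So C, B, T are immediately nullable.
L → C: every symbol on the right is nullable, so L is nullable too.
Every non-terminal is now nullable.
Nullable = { 'B', 'C', 'L', 'T' }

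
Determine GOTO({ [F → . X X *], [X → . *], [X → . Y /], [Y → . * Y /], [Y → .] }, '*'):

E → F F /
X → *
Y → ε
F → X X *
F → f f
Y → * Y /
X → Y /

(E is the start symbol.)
{ [X → * .], [Y → * . Y /], [Y → . * Y /], [Y → .] }

GOTO(I, '*') = CLOSURE({ [A → αX.β] : [A → α.Xβ] ∈ I, X = '*' })

Items with dot before '*', with the dot advanced:
  [X → . *] → [X → * .]
  [Y → . * Y /] → [Y → * . Y /]
Closure of the advanced items:
  [Y → * . Y /] has the dot before Y: add [Y → .], [Y → . * Y /]

GOTO = { [X → * .], [Y → * . Y /], [Y → . * Y /], [Y → .] }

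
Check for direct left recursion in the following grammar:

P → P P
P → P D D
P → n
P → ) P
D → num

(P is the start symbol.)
Yes, P is left-recursive

Direct left recursion occurs when N → N α for some non-terminal N (the right-hand side begins with the left-hand side itself).

P → P P: LEFT RECURSIVE (starts with P)
P → P D D: LEFT RECURSIVE (starts with P)
P → n: starts with n
P → ) P: starts with ')'
D → num: starts with num

The grammar has direct left recursion on: P.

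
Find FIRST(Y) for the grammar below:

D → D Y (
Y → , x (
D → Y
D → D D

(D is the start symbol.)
{ ',' }

To compute FIRST(Y), examine every production with Y on the left-hand side, reading each right-hand side left to right until a non-nullable symbol is reached.

From Y → , x (:
  - ',' is a terminal: add ',' and stop

Collecting: FIRST(Y) = { ',' }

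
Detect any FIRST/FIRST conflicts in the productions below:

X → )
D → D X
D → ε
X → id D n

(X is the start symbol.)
No FIRST/FIRST conflicts.

FIRST sets of the non-terminals at (or reachable through a nullable prefix from) the front of some alternative:
  FIRST(D) = { ')', 'id', ε }
  FIRST(X) = { ')', 'id' }

Productions for X:
  X → ): FIRST = { ')' }
  X → id D n: FIRST = { 'id' }
Productions for D:
  D → D X: FIRST = { ')', 'id' }
  D → ε: FIRST = { ε }

All alternatives of each non-terminal have pairwise disjoint FIRST sets.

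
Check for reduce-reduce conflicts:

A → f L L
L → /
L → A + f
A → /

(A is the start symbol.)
Augment with A' → A and build the canonical LR(0) collection (I0 = CLOSURE({[A' → . A]}), then GOTO on every symbol after a dot until no new states appear). It has 10 states:
  I0: { [A → . /], [A → . f L L], [A' → . A] }  — shift
  I1: { [A → / .] }  — reduce
  I2: { [A' → A .] }  — accept
  I3: { [A → . /], [A → . f L L], [A → f . L L], [L → . /], [L → . A + f] }  — shift
  I4: { [A → / .], [L → / .] }  — 2 reduces
  I5: { [L → A . + f] }  — shift
  I6: { [A → . /], [A → . f L L], [A → f L . L], [L → . /], [L → . A + f] }  — shift
  I7: { [A → f L L .] }  — reduce
  I8: { [L → A + . f] }  — shift
  I9: { [L → A + f .] }  — reduce

I4 contains complete items [A → / .], [L → / .] — reduce-reduce conflict.

Answer: Yes — I4: [A → / .] vs [L → / .]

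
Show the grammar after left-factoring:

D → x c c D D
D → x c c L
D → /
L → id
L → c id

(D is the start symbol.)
D → x c c D'
D' → D D
D' → L
D → /
L → id
L → c id

Left-factoring transforms A → αβ₁ | αβ₂ into A → αA' and A' → β₁ | β₂
(α is the longest common prefix among the alternatives). Repeat until
no nonterminal has two alternatives with a common prefix.

Round 1: D has alternatives sharing prefix 'x c c'. Introduce D': D → x c c D'
  Add: D' → D D
  Add: D' → L

No remaining common prefixes — done.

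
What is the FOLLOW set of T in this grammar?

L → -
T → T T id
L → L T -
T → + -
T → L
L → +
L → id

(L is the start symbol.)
To compute FOLLOW(T), find every occurrence of T on a right-hand side N → α T β: add FIRST(β) \ {ε}, and if β is empty or nullable also add FOLLOW(N). Iterate to a fixed point.

In T → T T id: T is followed by T id, add FIRST(T id) \ {ε} = { '+', '-', 'id' }
In T → T T id: T is followed by id, add FIRST(id) \ {ε} = { 'id' }
In L → L T -: T is followed by '-', add FIRST('-') \ {ε} = { '-' }

Taking the union: FOLLOW(T) = { '+', '-', 'id' }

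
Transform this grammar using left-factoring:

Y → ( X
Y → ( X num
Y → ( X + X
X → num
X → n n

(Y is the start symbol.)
Y → ( X Y'
Y' → ε
Y' → num
Y' → + X
X → num
X → n n

Left-factoring transforms A → αβ₁ | αβ₂ into A → αA' and A' → β₁ | β₂
(α is the longest common prefix among the alternatives). Repeat until
no nonterminal has two alternatives with a common prefix.

Round 1: Y has alternatives sharing prefix '( X'. Introduce Y': Y → ( X Y'
  Add: Y' → ε
  Add: Y' → num
  Add: Y' → + X

No remaining common prefixes — done.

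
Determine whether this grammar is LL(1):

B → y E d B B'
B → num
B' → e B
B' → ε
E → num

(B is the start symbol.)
No. Predict set conflict for B': { 'e' }

Relevant sets:
  FOLLOW(B') = { $, 'e' }

For B:
  PREDICT(B → y E d B B') = { 'y' }
  PREDICT(B → num) = { 'num' }
For B':
  PREDICT(B' → e B) = { 'e' }
  PREDICT(B' → ε) = { $, 'e' }
E has a single production, so nothing to check there.

Conflict found: Predict set conflict for B': { 'e' }
The grammar is NOT LL(1).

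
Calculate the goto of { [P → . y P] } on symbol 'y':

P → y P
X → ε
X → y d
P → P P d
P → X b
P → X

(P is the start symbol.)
{ [P → . P P d], [P → . X b], [P → . X], [P → . y P], [P → y . P], [X → . y d], [X → .] }

GOTO(I, 'y') = CLOSURE({ [A → αX.β] : [A → α.Xβ] ∈ I, X = 'y' })

Items with dot before 'y', with the dot advanced:
  [P → . y P] → [P → y . P]
Closure of the advanced items:
  [P → y . P] has the dot before P: add [P → . y P], [P → . P P d], [P → . X b], [P → . X]
  [P → . X b] has the dot before X: add [X → .], [X → . y d]

GOTO = { [P → . P P d], [P → . X b], [P → . X], [P → . y P], [P → y . P], [X → . y d], [X → .] }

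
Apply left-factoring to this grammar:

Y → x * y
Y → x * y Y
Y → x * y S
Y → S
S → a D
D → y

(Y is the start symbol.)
Y → x * y Y'
Y' → ε
Y' → Y
Y' → S
Y → S
S → a D
D → y

Left-factoring transforms A → αβ₁ | αβ₂ into A → αA' and A' → β₁ | β₂
(α is the longest common prefix among the alternatives). Repeat until
no nonterminal has two alternatives with a common prefix.

Round 1: Y has alternatives sharing prefix 'x * y'. Introduce Y': Y → x * y Y'
  Add: Y' → ε
  Add: Y' → Y
  Add: Y' → S

No remaining common prefixes — done.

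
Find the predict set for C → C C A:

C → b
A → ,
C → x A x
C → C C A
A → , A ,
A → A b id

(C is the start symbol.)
{ 'b', 'x' }

PREDICT(C → C C A) = (FIRST(RHS) \ {ε}) ∪ (FOLLOW(C) if ε ∈ FIRST(RHS), i.e. RHS ⇒* ε)
FIRST(C) = { 'b', 'x' }
FIRST(C C A) = { 'b', 'x' }
ε ∉ FIRST(C C A), so FOLLOW(C) is not added.
PREDICT(C → C C A) = { 'b', 'x' }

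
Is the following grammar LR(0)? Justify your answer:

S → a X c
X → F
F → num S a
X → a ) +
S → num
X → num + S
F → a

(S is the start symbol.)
No. Shift-reduce conflict between [F → a .] and [X → a . ) +]

Augment with S' → S and build the canonical LR(0) collection (I0 = CLOSURE({[S' → . S]}), then GOTO on every symbol after a dot until no new states appear). It has 15 states:
  I0: { [S → . a X c], [S → . num], [S' → . S] }  — shift
  I1: { [S' → S .] }  — accept
  I2: { [F → . a], [F → . num S a], [S → a . X c], [X → . F], [X → . a ) +], [X → . num + S] }  — shift
  I3: { [S → num .] }  — reduce
  I4: { [X → F .] }  — reduce
  I5: { [S → a X . c] }  — shift
  I6: { [F → a .], [X → a . ) +] }  — shift, reduce
  I7: { [F → num . S a], [S → . a X c], [S → . num], [X → num . + S] }  — shift
  I8: { [S → . a X c], [S → . num], [X → num + . S] }  — shift
  I9: { [F → num S . a] }  — shift
  I10: { [F → num S a .] }  — reduce
  I11: { [X → num + S .] }  — reduce
  I12: { [X → a ) . +] }  — shift
  I13: { [X → a ) + .] }  — reduce
  I14: { [S → a X c .] }  — reduce

Conflict in state I6:
  Shift-reduce conflict between [F → a .] and [X → a . ) +]
So the grammar is NOT LR(0).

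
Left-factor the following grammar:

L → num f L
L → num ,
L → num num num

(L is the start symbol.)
L → num L'
L' → f L
L' → ,
L' → num num

Left-factoring transforms A → αβ₁ | αβ₂ into A → αA' and A' → β₁ | β₂
(α is the longest common prefix among the alternatives). Repeat until
no nonterminal has two alternatives with a common prefix.

Round 1: L has alternatives sharing prefix 'num'. Introduce L': L → num L'
  Add: L' → f L
  Add: L' → ,
  Add: L' → num num

No remaining common prefixes — done.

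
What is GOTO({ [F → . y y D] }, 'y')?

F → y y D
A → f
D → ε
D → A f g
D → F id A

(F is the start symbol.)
{ [F → y . y D] }

GOTO(I, 'y') = CLOSURE({ [A → αX.β] : [A → α.Xβ] ∈ I, X = 'y' })

Items with dot before 'y', with the dot advanced:
  [F → . y y D] → [F → y . y D]
Closure adds nothing (no advanced item has the dot before a non-terminal).

GOTO = { [F → y . y D] }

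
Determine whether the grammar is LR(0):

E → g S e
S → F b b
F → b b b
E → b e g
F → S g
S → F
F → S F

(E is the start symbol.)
No. Shift-reduce conflict between [S → F .] and [S → F . b b]

A grammar is LR(0) if no state in the canonical LR(0) collection has:
  - both a shift item (dot before a terminal) and a complete item (shift-reduce conflict), or
  - two or more complete items (reduce-reduce conflict; the accept item [E' → E .] counts as a complete item here).

Augment with E' → E and build the canonical LR(0) collection (I0 = CLOSURE({[E' → . E]}), then GOTO on every symbol after a dot until no new states appear). It has 17 states:
  I0: { [E → . b e g], [E → . g S e], [E' → . E] }  — shift
  I1: { [E' → E .] }  — accept
  I2: { [E → b . e g] }  — shift
  I3: { [E → g . S e], [F → . S F], [F → . S g], [F → . b b b], [S → . F b b], [S → . F] }  — shift
  I4: { [S → F . b b], [S → F .] }  — shift, reduce
  I5: { [E → g S . e], [F → . S F], [F → . S g], [F → . b b b], [F → S . F], [F → S . g], [S → . F b b], [S → . F] }  — shift
  I6: { [F → b . b b] }  — shift
  I7: { [F → b b . b] }  — shift
  I8: { [F → b b b .] }  — reduce
  I9: { [F → S F .], [S → F . b b], [S → F .] }  — shift, 2 reduces
  I10: { [F → . S F], [F → . S g], [F → . b b b], [F → S . F], [F → S . g], [S → . F b b], [S → . F] }  — shift
  I11: { [E → g S e .] }  — reduce
  I12: { [F → S g .] }  — reduce
  I13: { [S → F b . b] }  — shift
  I14: { [S → F b b .] }  — reduce
  I15: { [E → b e . g] }  — shift
  I16: { [E → b e g .] }  — reduce

Conflict in state I4:
  Shift-reduce conflict between [S → F .] and [S → F . b b]
So the grammar is NOT LR(0).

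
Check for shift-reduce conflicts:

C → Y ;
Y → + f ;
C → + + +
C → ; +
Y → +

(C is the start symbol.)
Yes — I1: [Y → + .] vs [C → + . + +]

A shift-reduce conflict occurs when an LR(0) state has both:
  - a complete (reduce) item [A → α .] (dot at the end), and
  - a shift item [B → β . c γ] (dot before a terminal).

Augment with C' → C and build the canonical LR(0) collection (I0 = CLOSURE({[C' → . C]}), then GOTO on every symbol after a dot until no new states appear). It has 11 states:
  I0: { [C → . + + +], [C → . ; +], [C → . Y ;], [C' → . C], [Y → . + f ;], [Y → . +] }  — shift
  I1: { [C → + . + +], [Y → + . f ;], [Y → + .] }  — shift, reduce
  I2: { [C → ; . +] }  — shift
  I3: { [C' → C .] }  — accept
  I4: { [C → Y . ;] }  — shift
  I5: { [C → Y ; .] }  — reduce
  I6: { [C → ; + .] }  — reduce
  I7: { [C → + + . +] }  — shift
  I8: { [Y → + f . ;] }  — shift
  I9: { [Y → + f ; .] }  — reduce
  I10: { [C → + + + .] }  — reduce

I1 contains reduce item [Y → + .] and shift items [C → + . + +], [Y → + . f ;] — shift-reduce conflict.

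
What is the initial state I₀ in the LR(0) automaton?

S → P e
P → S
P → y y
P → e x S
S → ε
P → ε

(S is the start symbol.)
{ [P → . S], [P → . e x S], [P → . y y], [P → .], [S → . P e], [S → .], [S' → . S] }

First, augment the grammar with S' → S
I₀ = CLOSURE({ [S' → . S] }):
  [S' → . S] has the dot before S: add [S → . P e], [S → .]
  [S → . P e] has the dot before P: add [P → . S], [P → . y y], [P → . e x S], [P → .]
No further items can be added.

I₀ = { [P → . S], [P → . e x S], [P → . y y], [P → .], [S → . P e], [S → .], [S' → . S] }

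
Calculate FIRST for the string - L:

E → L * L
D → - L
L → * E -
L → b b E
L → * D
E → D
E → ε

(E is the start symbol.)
To compute FIRST(- L), process the symbols left to right:
Symbol - is a terminal. Add '-' and stop.
FIRST(- L) = { '-' }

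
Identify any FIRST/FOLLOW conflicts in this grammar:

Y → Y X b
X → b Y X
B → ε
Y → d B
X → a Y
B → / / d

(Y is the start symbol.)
No FIRST/FOLLOW conflicts.

A FIRST/FOLLOW conflict occurs when a non-terminal N has a nullable alternative N → β (β ⇒* ε) and another alternative N → α with FIRST(α) ∩ FOLLOW(N) ≠ ∅: on such a lookahead the parser cannot decide between expanding α and letting N vanish via β.

Nullable non-terminals: B.

B: nullable alternative(s) B → ε; FOLLOW(B) = { $, 'a', 'b' }
  B → ε: FIRST \ {ε} = { } — this is the only nullable alternative, skip
  B → / / d: FIRST \ {ε} = { '/' } — disjoint from FOLLOW(B)

X, Y have no nullable alternative, so no FIRST/FOLLOW check is needed there.

No FIRST/FOLLOW conflicts found.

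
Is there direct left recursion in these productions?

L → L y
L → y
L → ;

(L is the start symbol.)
Direct left recursion occurs when N → N α for some non-terminal N (the right-hand side begins with the left-hand side itself).

L → L y: LEFT RECURSIVE (starts with L)
L → y: starts with y
L → ;: starts with ';'

The grammar has direct left recursion on: L.

Answer: Yes, L is left-recursive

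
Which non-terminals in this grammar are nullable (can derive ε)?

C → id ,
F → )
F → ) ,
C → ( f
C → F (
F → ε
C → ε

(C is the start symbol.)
{ 'C', 'F' }

A non-terminal is nullable if it can derive ε (the empty string): either it has an ε-production, or it has a production whose right-hand side consists entirely of nullable non-terminals.

ε-productions: F → ε, C → ε
So F, C are immediately nullable.
Every non-terminal is now nullable.
Nullable = { 'C', 'F' }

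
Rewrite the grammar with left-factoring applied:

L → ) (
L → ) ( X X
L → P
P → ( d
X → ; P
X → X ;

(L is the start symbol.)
Left-factoring transforms A → αβ₁ | αβ₂ into A → αA' and A' → β₁ | β₂
(α is the longest common prefix among the alternatives). Repeat until
no nonterminal has two alternatives with a common prefix.

Round 1: L has alternatives sharing prefix ') ('. Introduce L': L → ) ( L'
  Add: L' → ε
  Add: L' → X X

No remaining common prefixes — done.

Resulting grammar:
L → ) ( L'
L' → ε
L' → X X
L → P
P → ( d
X → ; P
X → X ;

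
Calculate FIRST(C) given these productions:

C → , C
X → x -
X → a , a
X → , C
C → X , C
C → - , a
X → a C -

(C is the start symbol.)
FIRST sets of the other non-terminals involved (by the same procedure, iterated to a fixed point):
  FIRST(X) = { ',', 'a', 'x' }

From C → , C:
  - ',' is a terminal: add ',' and stop
From C → X , C:
  - X is a non-terminal: add FIRST(X) \ {ε} = { ',', 'a', 'x' }
    X is not nullable, so stop
From C → - , a:
  - '-' is a terminal: add '-' and stop

Collecting: FIRST(C) = { ',', '-', 'a', 'x' }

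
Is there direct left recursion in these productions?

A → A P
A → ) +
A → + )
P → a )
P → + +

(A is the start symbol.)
Yes, A is left-recursive

Direct left recursion occurs when N → N α for some non-terminal N (the right-hand side begins with the left-hand side itself).

A → A P: LEFT RECURSIVE (starts with A)
A → ) +: starts with ')'
A → + ): starts with '+'
P → a ): starts with a
P → + +: starts with '+'

The grammar has direct left recursion on: A.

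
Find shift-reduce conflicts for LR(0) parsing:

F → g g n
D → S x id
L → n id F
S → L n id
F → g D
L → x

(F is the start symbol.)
No shift-reduce conflicts

Augment with F' → F and build the canonical LR(0) collection (I0 = CLOSURE({[F' → . F]}), then GOTO on every symbol after a dot until no new states appear). It has 16 states:
  I0: { [F → . g D], [F → . g g n], [F' → . F] }  — shift
  I1: { [F' → F .] }  — accept
  I2: { [D → . S x id], [F → g . D], [F → g . g n], [L → . n id F], [L → . x], [S → . L n id] }  — shift
  I3: { [F → g D .] }  — reduce
  I4: { [S → L . n id] }  — shift
  I5: { [D → S . x id] }  — shift
  I6: { [F → g g . n] }  — shift
  I7: { [L → n . id F] }  — shift
  I8: { [L → x .] }  — reduce
  I9: { [F → . g D], [F → . g g n], [L → n id . F] }  — shift
  I10: { [L → n id F .] }  — reduce
  I11: { [F → g g n .] }  — reduce
  I12: { [D → S x . id] }  — shift
  I13: { [D → S x id .] }  — reduce
  I14: { [S → L n . id] }  — shift
  I15: { [S → L n id .] }  — reduce

No state contains both a complete item and a shift item.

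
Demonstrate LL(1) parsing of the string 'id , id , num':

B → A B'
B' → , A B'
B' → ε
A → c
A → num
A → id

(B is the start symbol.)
LL(1) parsing maintains a stack (initially the start symbol over $) and the input. At each step: if the stack top is a terminal, match it against the current input token; if it is a non-terminal N, replace it with the RHS of M[N, lookahead] (the unique production whose predict set contains the lookahead).

Stack is shown with the top on the left.

Stack     Input            Action
---------------------------------
B $       id , id , num $  output B → A B'
A B' $    id , id , num $  output A → id
id B' $   id , id , num $  match 'id'
B' $      , id , num $     output B' → , A B'
, A B' $  , id , num $     match ','
A B' $    id , num $       output A → id
id B' $   id , num $       match 'id'
B' $      , num $          output B' → , A B'
, A B' $  , num $          match ','
A B' $    num $            output A → num
num B' $  num $            match 'num'
B' $      $                output B' → ε
$         $                accept

The string is accepted.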